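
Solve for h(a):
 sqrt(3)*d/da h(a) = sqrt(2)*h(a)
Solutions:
 h(a) = C1*exp(sqrt(6)*a/3)


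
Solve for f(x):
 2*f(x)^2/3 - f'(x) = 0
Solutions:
 f(x) = -3/(C1 + 2*x)


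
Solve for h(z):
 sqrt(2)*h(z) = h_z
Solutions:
 h(z) = C1*exp(sqrt(2)*z)


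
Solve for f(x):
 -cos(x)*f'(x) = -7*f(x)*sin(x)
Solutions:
 f(x) = C1/cos(x)^7


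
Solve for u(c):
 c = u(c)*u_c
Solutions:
 u(c) = -sqrt(C1 + c^2)
 u(c) = sqrt(C1 + c^2)


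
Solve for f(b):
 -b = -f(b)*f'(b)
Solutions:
 f(b) = -sqrt(C1 + b^2)
 f(b) = sqrt(C1 + b^2)


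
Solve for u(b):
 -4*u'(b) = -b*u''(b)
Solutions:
 u(b) = C1 + C2*b^5


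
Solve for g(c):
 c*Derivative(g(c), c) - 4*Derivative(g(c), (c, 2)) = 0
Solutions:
 g(c) = C1 + C2*erfi(sqrt(2)*c/4)


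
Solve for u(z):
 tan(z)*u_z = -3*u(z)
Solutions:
 u(z) = C1/sin(z)^3


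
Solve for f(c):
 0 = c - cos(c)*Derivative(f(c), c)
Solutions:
 f(c) = C1 + Integral(c/cos(c), c)


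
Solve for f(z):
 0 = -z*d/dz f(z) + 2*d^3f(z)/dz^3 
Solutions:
 f(z) = C1 + Integral(C2*airyai(2^(2/3)*z/2) + C3*airybi(2^(2/3)*z/2), z)


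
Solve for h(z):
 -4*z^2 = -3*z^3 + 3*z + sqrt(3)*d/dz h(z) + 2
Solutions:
 h(z) = C1 + sqrt(3)*z^4/4 - 4*sqrt(3)*z^3/9 - sqrt(3)*z^2/2 - 2*sqrt(3)*z/3


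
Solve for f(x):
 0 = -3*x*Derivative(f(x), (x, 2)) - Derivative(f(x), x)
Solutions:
 f(x) = C1 + C2*x^(2/3)


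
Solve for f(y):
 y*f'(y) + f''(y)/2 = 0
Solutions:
 f(y) = C1 + C2*erf(y)


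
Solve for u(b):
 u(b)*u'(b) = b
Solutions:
 u(b) = -sqrt(C1 + b^2)
 u(b) = sqrt(C1 + b^2)


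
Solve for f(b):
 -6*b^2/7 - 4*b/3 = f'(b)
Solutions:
 f(b) = C1 - 2*b^3/7 - 2*b^2/3


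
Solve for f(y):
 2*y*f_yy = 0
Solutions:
 f(y) = C1 + C2*y


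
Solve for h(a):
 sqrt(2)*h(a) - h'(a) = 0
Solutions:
 h(a) = C1*exp(sqrt(2)*a)


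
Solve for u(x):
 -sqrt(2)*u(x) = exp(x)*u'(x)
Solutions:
 u(x) = C1*exp(sqrt(2)*exp(-x))


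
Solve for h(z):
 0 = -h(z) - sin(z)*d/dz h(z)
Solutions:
 h(z) = C1*sqrt(cos(z) + 1)/sqrt(cos(z) - 1)


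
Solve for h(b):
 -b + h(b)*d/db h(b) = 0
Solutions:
 h(b) = -sqrt(C1 + b^2)
 h(b) = sqrt(C1 + b^2)


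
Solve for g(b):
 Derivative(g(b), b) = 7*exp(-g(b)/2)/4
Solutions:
 g(b) = 2*log(C1 + 7*b/8)


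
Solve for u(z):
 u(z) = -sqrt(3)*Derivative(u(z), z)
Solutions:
 u(z) = C1*exp(-sqrt(3)*z/3)


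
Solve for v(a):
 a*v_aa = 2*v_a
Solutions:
 v(a) = C1 + C2*a^3


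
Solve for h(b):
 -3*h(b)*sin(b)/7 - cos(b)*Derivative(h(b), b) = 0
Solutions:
 h(b) = C1*cos(b)^(3/7)


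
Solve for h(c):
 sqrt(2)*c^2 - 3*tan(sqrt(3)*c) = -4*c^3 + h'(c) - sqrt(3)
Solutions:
 h(c) = C1 + c^4 + sqrt(2)*c^3/3 + sqrt(3)*c + sqrt(3)*log(cos(sqrt(3)*c))


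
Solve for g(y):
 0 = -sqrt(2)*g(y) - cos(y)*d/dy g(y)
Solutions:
 g(y) = C1*(sin(y) - 1)^(sqrt(2)/2)/(sin(y) + 1)^(sqrt(2)/2)


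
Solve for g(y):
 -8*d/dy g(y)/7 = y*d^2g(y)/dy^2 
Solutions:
 g(y) = C1 + C2/y^(1/7)


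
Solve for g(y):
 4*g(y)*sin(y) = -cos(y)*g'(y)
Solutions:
 g(y) = C1*cos(y)^4


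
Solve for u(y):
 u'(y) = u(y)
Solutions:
 u(y) = C1*exp(y)


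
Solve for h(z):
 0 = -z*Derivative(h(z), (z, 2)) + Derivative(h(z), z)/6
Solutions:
 h(z) = C1 + C2*z^(7/6)


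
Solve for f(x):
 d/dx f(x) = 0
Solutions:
 f(x) = C1


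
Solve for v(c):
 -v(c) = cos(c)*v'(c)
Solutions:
 v(c) = C1*sqrt(sin(c) - 1)/sqrt(sin(c) + 1)


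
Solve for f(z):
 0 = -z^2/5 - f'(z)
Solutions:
 f(z) = C1 - z^3/15


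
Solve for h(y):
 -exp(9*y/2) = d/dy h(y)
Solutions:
 h(y) = C1 - 2*exp(9*y/2)/9


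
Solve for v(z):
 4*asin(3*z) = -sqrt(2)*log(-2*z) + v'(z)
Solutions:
 v(z) = C1 + sqrt(2)*z*(log(-z) - 1) + 4*z*asin(3*z) + sqrt(2)*z*log(2) + 4*sqrt(1 - 9*z^2)/3


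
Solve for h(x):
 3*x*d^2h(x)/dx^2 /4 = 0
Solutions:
 h(x) = C1 + C2*x


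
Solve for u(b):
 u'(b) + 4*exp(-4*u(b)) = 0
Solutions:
 u(b) = log(-I*(C1 - 16*b)^(1/4))
 u(b) = log(I*(C1 - 16*b)^(1/4))
 u(b) = log(-(C1 - 16*b)^(1/4))
 u(b) = log(C1 - 16*b)/4


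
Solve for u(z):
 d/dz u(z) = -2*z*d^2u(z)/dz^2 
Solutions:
 u(z) = C1 + C2*sqrt(z)


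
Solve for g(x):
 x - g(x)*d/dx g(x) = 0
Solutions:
 g(x) = -sqrt(C1 + x^2)
 g(x) = sqrt(C1 + x^2)


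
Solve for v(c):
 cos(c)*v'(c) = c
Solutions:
 v(c) = C1 + Integral(c/cos(c), c)


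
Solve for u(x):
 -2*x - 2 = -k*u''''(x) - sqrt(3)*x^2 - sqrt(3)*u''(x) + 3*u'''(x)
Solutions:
 u(x) = C1 + C2*x + C3*exp(x*(3 - sqrt(-4*sqrt(3)*k + 9))/(2*k)) + C4*exp(x*(sqrt(-4*sqrt(3)*k + 9) + 3)/(2*k)) - x^4/12 - 2*sqrt(3)*x^3/9 + x^2*(sqrt(3)*k/3 - 2 + sqrt(3)/3)


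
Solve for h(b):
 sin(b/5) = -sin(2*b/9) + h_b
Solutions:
 h(b) = C1 - 5*cos(b/5) - 9*cos(2*b/9)/2


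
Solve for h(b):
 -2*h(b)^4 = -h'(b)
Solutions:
 h(b) = (-1/(C1 + 6*b))^(1/3)
 h(b) = (-1/(C1 + 2*b))^(1/3)*(-3^(2/3) - 3*3^(1/6)*I)/6
 h(b) = (-1/(C1 + 2*b))^(1/3)*(-3^(2/3) + 3*3^(1/6)*I)/6


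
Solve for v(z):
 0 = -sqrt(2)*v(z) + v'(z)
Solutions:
 v(z) = C1*exp(sqrt(2)*z)


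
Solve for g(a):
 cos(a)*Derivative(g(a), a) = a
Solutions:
 g(a) = C1 + Integral(a/cos(a), a)


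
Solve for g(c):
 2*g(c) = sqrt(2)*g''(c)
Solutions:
 g(c) = C1*exp(-2^(1/4)*c) + C2*exp(2^(1/4)*c)


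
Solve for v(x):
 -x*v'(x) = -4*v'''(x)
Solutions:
 v(x) = C1 + Integral(C2*airyai(2^(1/3)*x/2) + C3*airybi(2^(1/3)*x/2), x)


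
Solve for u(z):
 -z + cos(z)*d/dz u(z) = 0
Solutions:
 u(z) = C1 + Integral(z/cos(z), z)


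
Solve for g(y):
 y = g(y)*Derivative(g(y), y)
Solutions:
 g(y) = -sqrt(C1 + y^2)
 g(y) = sqrt(C1 + y^2)


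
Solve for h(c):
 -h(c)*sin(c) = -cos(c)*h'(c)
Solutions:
 h(c) = C1/cos(c)


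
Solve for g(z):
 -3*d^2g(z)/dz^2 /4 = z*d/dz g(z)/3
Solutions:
 g(z) = C1 + C2*erf(sqrt(2)*z/3)


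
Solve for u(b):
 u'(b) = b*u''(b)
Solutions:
 u(b) = C1 + C2*b^2


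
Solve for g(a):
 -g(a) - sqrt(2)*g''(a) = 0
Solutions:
 g(a) = C1*sin(2^(3/4)*a/2) + C2*cos(2^(3/4)*a/2)


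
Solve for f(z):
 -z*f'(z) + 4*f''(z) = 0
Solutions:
 f(z) = C1 + C2*erfi(sqrt(2)*z/4)


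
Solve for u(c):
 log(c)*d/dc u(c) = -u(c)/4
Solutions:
 u(c) = C1*exp(-li(c)/4)


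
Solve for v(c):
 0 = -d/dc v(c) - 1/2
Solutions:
 v(c) = C1 - c/2


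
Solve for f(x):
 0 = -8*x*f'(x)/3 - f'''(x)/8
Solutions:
 f(x) = C1 + Integral(C2*airyai(-4*3^(2/3)*x/3) + C3*airybi(-4*3^(2/3)*x/3), x)


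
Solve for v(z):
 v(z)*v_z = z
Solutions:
 v(z) = -sqrt(C1 + z^2)
 v(z) = sqrt(C1 + z^2)


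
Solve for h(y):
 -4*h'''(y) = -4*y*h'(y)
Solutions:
 h(y) = C1 + Integral(C2*airyai(y) + C3*airybi(y), y)


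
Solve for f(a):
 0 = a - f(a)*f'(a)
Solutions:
 f(a) = -sqrt(C1 + a^2)
 f(a) = sqrt(C1 + a^2)


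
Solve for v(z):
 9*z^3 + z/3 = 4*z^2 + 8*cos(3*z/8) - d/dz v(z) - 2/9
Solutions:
 v(z) = C1 - 9*z^4/4 + 4*z^3/3 - z^2/6 - 2*z/9 + 64*sin(3*z/8)/3


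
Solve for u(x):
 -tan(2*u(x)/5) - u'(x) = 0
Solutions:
 u(x) = -5*asin(C1*exp(-2*x/5))/2 + 5*pi/2
 u(x) = 5*asin(C1*exp(-2*x/5))/2


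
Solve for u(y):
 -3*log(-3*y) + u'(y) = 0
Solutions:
 u(y) = C1 + 3*y*log(-y) + 3*y*(-1 + log(3))


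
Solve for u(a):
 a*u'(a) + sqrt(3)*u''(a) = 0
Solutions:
 u(a) = C1 + C2*erf(sqrt(2)*3^(3/4)*a/6)


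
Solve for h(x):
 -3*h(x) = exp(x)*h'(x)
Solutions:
 h(x) = C1*exp(3*exp(-x))


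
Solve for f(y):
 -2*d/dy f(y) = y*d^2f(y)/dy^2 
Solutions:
 f(y) = C1 + C2/y


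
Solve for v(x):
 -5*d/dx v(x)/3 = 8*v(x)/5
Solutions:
 v(x) = C1*exp(-24*x/25)


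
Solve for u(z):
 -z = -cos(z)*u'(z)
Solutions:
 u(z) = C1 + Integral(z/cos(z), z)


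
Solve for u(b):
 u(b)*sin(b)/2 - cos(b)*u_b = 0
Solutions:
 u(b) = C1/sqrt(cos(b))


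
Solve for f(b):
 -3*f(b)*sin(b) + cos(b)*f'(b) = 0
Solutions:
 f(b) = C1/cos(b)^3


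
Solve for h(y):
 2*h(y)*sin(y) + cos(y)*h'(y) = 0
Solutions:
 h(y) = C1*cos(y)^2


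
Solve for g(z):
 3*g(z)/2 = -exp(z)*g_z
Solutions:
 g(z) = C1*exp(3*exp(-z)/2)


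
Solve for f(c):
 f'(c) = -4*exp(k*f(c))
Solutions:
 f(c) = Piecewise((log(1/(C1*k + 4*c*k))/k, Ne(k, 0)), (nan, True))
 f(c) = Piecewise((C1 - 4*c, Eq(k, 0)), (nan, True))


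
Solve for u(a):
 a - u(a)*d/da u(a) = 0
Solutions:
 u(a) = -sqrt(C1 + a^2)
 u(a) = sqrt(C1 + a^2)


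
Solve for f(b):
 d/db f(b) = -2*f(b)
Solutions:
 f(b) = C1*exp(-2*b)


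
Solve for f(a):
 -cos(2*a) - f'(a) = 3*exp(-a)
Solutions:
 f(a) = C1 - sin(2*a)/2 + 3*exp(-a)


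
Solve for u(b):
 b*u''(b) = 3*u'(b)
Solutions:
 u(b) = C1 + C2*b^4


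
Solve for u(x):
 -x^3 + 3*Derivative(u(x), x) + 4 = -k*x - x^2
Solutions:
 u(x) = C1 - k*x^2/6 + x^4/12 - x^3/9 - 4*x/3


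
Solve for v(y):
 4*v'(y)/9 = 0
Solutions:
 v(y) = C1


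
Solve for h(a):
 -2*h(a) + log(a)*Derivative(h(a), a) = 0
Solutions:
 h(a) = C1*exp(2*li(a))


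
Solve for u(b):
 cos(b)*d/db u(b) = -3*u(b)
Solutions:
 u(b) = C1*(sin(b) - 1)^(3/2)/(sin(b) + 1)^(3/2)


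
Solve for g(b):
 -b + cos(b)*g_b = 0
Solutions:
 g(b) = C1 + Integral(b/cos(b), b)


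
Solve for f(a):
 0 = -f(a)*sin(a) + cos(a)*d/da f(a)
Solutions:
 f(a) = C1/cos(a)


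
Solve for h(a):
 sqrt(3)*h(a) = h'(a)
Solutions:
 h(a) = C1*exp(sqrt(3)*a)


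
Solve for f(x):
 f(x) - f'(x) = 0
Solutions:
 f(x) = C1*exp(x)


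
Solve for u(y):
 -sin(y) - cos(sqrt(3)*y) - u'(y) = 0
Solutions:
 u(y) = C1 - sqrt(3)*sin(sqrt(3)*y)/3 + cos(y)


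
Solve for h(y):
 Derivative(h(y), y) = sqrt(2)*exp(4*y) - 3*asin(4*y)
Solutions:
 h(y) = C1 - 3*y*asin(4*y) - 3*sqrt(1 - 16*y^2)/4 + sqrt(2)*exp(4*y)/4


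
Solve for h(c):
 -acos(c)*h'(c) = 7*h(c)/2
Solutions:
 h(c) = C1*exp(-7*Integral(1/acos(c), c)/2)


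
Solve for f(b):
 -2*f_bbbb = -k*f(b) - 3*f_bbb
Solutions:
 f(b) = C1*exp(b*Piecewise((-sqrt(-3^(2/3)*k^(1/3)/2 + 9/16)/2 - sqrt(3^(2/3)*k^(1/3)/2 + 9/8 - 27/(32*sqrt(-3^(2/3)*k^(1/3)/2 + 9/16)))/2 + 3/8, Eq(k, 0)), (-sqrt(-k/(3*(-9*k/128 + sqrt(k^3/216 + 81*k^2/16384))^(1/3)) + 2*(-9*k/128 + sqrt(k^3/216 + 81*k^2/16384))^(1/3) + 9/16)/2 - sqrt(k/(3*(-9*k/128 + sqrt(k^3/216 + 81*k^2/16384))^(1/3)) - 2*(-9*k/128 + sqrt(k^3/216 + 81*k^2/16384))^(1/3) + 9/8 - 27/(32*sqrt(-k/(3*(-9*k/128 + sqrt(k^3/216 + 81*k^2/16384))^(1/3)) + 2*(-9*k/128 + sqrt(k^3/216 + 81*k^2/16384))^(1/3) + 9/16)))/2 + 3/8, True))) + C2*exp(b*Piecewise((-sqrt(-3^(2/3)*k^(1/3)/2 + 9/16)/2 + sqrt(3^(2/3)*k^(1/3)/2 + 9/8 - 27/(32*sqrt(-3^(2/3)*k^(1/3)/2 + 9/16)))/2 + 3/8, Eq(k, 0)), (-sqrt(-k/(3*(-9*k/128 + sqrt(k^3/216 + 81*k^2/16384))^(1/3)) + 2*(-9*k/128 + sqrt(k^3/216 + 81*k^2/16384))^(1/3) + 9/16)/2 + sqrt(k/(3*(-9*k/128 + sqrt(k^3/216 + 81*k^2/16384))^(1/3)) - 2*(-9*k/128 + sqrt(k^3/216 + 81*k^2/16384))^(1/3) + 9/8 - 27/(32*sqrt(-k/(3*(-9*k/128 + sqrt(k^3/216 + 81*k^2/16384))^(1/3)) + 2*(-9*k/128 + sqrt(k^3/216 + 81*k^2/16384))^(1/3) + 9/16)))/2 + 3/8, True))) + C3*exp(b*Piecewise((sqrt(-3^(2/3)*k^(1/3)/2 + 9/16)/2 - sqrt(3^(2/3)*k^(1/3)/2 + 9/8 + 27/(32*sqrt(-3^(2/3)*k^(1/3)/2 + 9/16)))/2 + 3/8, Eq(k, 0)), (sqrt(-k/(3*(-9*k/128 + sqrt(k^3/216 + 81*k^2/16384))^(1/3)) + 2*(-9*k/128 + sqrt(k^3/216 + 81*k^2/16384))^(1/3) + 9/16)/2 - sqrt(k/(3*(-9*k/128 + sqrt(k^3/216 + 81*k^2/16384))^(1/3)) - 2*(-9*k/128 + sqrt(k^3/216 + 81*k^2/16384))^(1/3) + 9/8 + 27/(32*sqrt(-k/(3*(-9*k/128 + sqrt(k^3/216 + 81*k^2/16384))^(1/3)) + 2*(-9*k/128 + sqrt(k^3/216 + 81*k^2/16384))^(1/3) + 9/16)))/2 + 3/8, True))) + C4*exp(b*Piecewise((sqrt(-3^(2/3)*k^(1/3)/2 + 9/16)/2 + sqrt(3^(2/3)*k^(1/3)/2 + 9/8 + 27/(32*sqrt(-3^(2/3)*k^(1/3)/2 + 9/16)))/2 + 3/8, Eq(k, 0)), (sqrt(-k/(3*(-9*k/128 + sqrt(k^3/216 + 81*k^2/16384))^(1/3)) + 2*(-9*k/128 + sqrt(k^3/216 + 81*k^2/16384))^(1/3) + 9/16)/2 + sqrt(k/(3*(-9*k/128 + sqrt(k^3/216 + 81*k^2/16384))^(1/3)) - 2*(-9*k/128 + sqrt(k^3/216 + 81*k^2/16384))^(1/3) + 9/8 + 27/(32*sqrt(-k/(3*(-9*k/128 + sqrt(k^3/216 + 81*k^2/16384))^(1/3)) + 2*(-9*k/128 + sqrt(k^3/216 + 81*k^2/16384))^(1/3) + 9/16)))/2 + 3/8, True)))


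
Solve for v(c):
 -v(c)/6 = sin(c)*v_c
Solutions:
 v(c) = C1*(cos(c) + 1)^(1/12)/(cos(c) - 1)^(1/12)


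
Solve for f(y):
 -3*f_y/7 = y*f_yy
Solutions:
 f(y) = C1 + C2*y^(4/7)


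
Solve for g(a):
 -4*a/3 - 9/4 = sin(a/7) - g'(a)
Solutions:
 g(a) = C1 + 2*a^2/3 + 9*a/4 - 7*cos(a/7)


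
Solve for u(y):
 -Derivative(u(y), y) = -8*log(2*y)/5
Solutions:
 u(y) = C1 + 8*y*log(y)/5 - 8*y/5 + 8*y*log(2)/5


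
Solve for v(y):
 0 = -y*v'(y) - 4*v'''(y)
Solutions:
 v(y) = C1 + Integral(C2*airyai(-2^(1/3)*y/2) + C3*airybi(-2^(1/3)*y/2), y)


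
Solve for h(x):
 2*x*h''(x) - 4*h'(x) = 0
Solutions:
 h(x) = C1 + C2*x^3


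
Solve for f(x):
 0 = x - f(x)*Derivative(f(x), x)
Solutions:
 f(x) = -sqrt(C1 + x^2)
 f(x) = sqrt(C1 + x^2)


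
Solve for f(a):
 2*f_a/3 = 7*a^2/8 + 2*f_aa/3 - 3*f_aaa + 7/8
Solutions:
 f(a) = C1 + 7*a^3/16 + 21*a^2/16 - 63*a/8 + (C2*sin(sqrt(17)*a/9) + C3*cos(sqrt(17)*a/9))*exp(a/9)


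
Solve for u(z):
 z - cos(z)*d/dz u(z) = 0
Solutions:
 u(z) = C1 + Integral(z/cos(z), z)


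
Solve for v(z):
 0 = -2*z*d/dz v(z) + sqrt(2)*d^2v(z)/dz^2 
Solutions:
 v(z) = C1 + C2*erfi(2^(3/4)*z/2)


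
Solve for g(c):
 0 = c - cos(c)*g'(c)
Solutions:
 g(c) = C1 + Integral(c/cos(c), c)


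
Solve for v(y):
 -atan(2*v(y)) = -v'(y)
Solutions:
 Integral(1/atan(2*_y), (_y, v(y))) = C1 + y


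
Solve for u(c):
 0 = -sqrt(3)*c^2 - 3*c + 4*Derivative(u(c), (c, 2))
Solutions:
 u(c) = C1 + C2*c + sqrt(3)*c^4/48 + c^3/8


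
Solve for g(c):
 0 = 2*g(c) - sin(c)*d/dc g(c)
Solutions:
 g(c) = C1*(cos(c) - 1)/(cos(c) + 1)


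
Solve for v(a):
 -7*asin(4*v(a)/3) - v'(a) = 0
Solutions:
 Integral(1/asin(4*_y/3), (_y, v(a))) = C1 - 7*a


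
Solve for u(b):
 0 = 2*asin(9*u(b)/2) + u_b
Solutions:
 Integral(1/asin(9*_y/2), (_y, u(b))) = C1 - 2*b


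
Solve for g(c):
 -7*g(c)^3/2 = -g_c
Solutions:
 g(c) = -sqrt(-1/(C1 + 7*c))
 g(c) = sqrt(-1/(C1 + 7*c))


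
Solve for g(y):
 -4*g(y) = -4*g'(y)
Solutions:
 g(y) = C1*exp(y)


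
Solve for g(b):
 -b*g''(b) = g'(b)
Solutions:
 g(b) = C1 + C2*log(b)


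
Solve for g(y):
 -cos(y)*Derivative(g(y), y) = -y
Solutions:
 g(y) = C1 + Integral(y/cos(y), y)


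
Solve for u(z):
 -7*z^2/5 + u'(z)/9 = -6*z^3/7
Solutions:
 u(z) = C1 - 27*z^4/14 + 21*z^3/5


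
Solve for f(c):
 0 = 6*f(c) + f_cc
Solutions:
 f(c) = C1*sin(sqrt(6)*c) + C2*cos(sqrt(6)*c)


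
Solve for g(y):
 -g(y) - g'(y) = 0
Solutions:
 g(y) = C1*exp(-y)


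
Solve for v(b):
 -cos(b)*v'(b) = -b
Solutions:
 v(b) = C1 + Integral(b/cos(b), b)


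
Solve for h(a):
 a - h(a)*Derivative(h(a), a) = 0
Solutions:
 h(a) = -sqrt(C1 + a^2)
 h(a) = sqrt(C1 + a^2)


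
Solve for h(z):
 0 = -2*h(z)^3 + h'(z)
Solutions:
 h(z) = -sqrt(2)*sqrt(-1/(C1 + 2*z))/2
 h(z) = sqrt(2)*sqrt(-1/(C1 + 2*z))/2


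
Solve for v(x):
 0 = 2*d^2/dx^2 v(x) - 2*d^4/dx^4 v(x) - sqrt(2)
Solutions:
 v(x) = C1 + C2*x + C3*exp(-x) + C4*exp(x) + sqrt(2)*x^2/4


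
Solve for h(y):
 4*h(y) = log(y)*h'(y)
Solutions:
 h(y) = C1*exp(4*li(y))


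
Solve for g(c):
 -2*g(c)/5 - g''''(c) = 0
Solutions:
 g(c) = (C1*sin(10^(3/4)*c/10) + C2*cos(10^(3/4)*c/10))*exp(-10^(3/4)*c/10) + (C3*sin(10^(3/4)*c/10) + C4*cos(10^(3/4)*c/10))*exp(10^(3/4)*c/10)


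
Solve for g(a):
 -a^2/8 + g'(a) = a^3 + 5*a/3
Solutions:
 g(a) = C1 + a^4/4 + a^3/24 + 5*a^2/6


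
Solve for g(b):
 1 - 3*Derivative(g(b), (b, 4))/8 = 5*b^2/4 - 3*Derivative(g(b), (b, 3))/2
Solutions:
 g(b) = C1 + C2*b + C3*b^2 + C4*exp(4*b) + b^5/72 + 5*b^4/288 - 3*b^3/32


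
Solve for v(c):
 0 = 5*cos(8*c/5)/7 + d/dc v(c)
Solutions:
 v(c) = C1 - 25*sin(8*c/5)/56


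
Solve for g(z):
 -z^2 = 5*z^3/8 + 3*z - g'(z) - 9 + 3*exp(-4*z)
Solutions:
 g(z) = C1 + 5*z^4/32 + z^3/3 + 3*z^2/2 - 9*z - 3*exp(-4*z)/4


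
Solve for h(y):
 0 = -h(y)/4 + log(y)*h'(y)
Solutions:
 h(y) = C1*exp(li(y)/4)


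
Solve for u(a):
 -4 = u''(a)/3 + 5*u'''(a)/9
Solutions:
 u(a) = C1 + C2*a + C3*exp(-3*a/5) - 6*a^2


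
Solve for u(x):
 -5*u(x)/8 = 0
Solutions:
 u(x) = 0


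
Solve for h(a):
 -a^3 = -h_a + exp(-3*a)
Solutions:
 h(a) = C1 + a^4/4 - exp(-3*a)/3


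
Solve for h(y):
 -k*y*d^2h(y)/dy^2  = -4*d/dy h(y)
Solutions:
 h(y) = C1 + y^(((re(k) + 4)*re(k) + im(k)^2)/(re(k)^2 + im(k)^2))*(C2*sin(4*log(y)*Abs(im(k))/(re(k)^2 + im(k)^2)) + C3*cos(4*log(y)*im(k)/(re(k)^2 + im(k)^2)))


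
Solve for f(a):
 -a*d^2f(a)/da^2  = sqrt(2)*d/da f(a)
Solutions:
 f(a) = C1 + C2*a^(1 - sqrt(2))


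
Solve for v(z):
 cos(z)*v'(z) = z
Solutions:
 v(z) = C1 + Integral(z/cos(z), z)


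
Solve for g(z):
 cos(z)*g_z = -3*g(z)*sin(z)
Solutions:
 g(z) = C1*cos(z)^3


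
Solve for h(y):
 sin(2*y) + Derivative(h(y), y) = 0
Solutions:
 h(y) = C1 + cos(2*y)/2


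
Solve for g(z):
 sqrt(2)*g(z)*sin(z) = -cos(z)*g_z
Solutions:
 g(z) = C1*cos(z)^(sqrt(2))


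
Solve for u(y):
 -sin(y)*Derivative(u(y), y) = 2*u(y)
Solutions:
 u(y) = C1*(cos(y) + 1)/(cos(y) - 1)


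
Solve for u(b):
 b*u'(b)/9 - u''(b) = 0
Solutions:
 u(b) = C1 + C2*erfi(sqrt(2)*b/6)


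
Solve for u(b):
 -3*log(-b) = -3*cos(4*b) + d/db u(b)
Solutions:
 u(b) = C1 - 3*b*log(-b) + 3*b + 3*sin(4*b)/4


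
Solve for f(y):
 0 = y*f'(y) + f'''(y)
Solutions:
 f(y) = C1 + Integral(C2*airyai(-y) + C3*airybi(-y), y)


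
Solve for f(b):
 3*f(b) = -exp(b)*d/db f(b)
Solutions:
 f(b) = C1*exp(3*exp(-b))


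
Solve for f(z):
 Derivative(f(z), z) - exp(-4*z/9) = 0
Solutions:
 f(z) = C1 - 9*exp(-4*z/9)/4


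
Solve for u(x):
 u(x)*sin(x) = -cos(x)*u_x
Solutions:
 u(x) = C1*cos(x)


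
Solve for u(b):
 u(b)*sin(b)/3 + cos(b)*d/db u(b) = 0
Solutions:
 u(b) = C1*cos(b)^(1/3)


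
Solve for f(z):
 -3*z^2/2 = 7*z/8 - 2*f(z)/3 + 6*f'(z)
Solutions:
 f(z) = C1*exp(z/9) + 9*z^2/4 + 669*z/16 + 6021/16


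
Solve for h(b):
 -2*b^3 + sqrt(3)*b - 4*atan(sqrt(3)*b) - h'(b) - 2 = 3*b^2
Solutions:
 h(b) = C1 - b^4/2 - b^3 + sqrt(3)*b^2/2 - 4*b*atan(sqrt(3)*b) - 2*b + 2*sqrt(3)*log(3*b^2 + 1)/3


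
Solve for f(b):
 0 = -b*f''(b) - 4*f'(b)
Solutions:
 f(b) = C1 + C2/b^3


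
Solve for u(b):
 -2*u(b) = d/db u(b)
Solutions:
 u(b) = C1*exp(-2*b)


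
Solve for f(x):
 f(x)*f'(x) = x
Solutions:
 f(x) = -sqrt(C1 + x^2)
 f(x) = sqrt(C1 + x^2)


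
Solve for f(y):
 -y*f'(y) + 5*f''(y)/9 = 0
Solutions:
 f(y) = C1 + C2*erfi(3*sqrt(10)*y/10)


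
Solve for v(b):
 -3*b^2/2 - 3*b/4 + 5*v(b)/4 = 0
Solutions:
 v(b) = 3*b*(2*b + 1)/5


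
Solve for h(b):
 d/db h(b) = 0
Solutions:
 h(b) = C1


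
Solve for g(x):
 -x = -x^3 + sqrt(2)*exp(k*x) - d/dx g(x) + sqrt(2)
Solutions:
 g(x) = C1 - x^4/4 + x^2/2 + sqrt(2)*x + sqrt(2)*exp(k*x)/k


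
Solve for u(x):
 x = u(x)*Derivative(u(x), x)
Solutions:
 u(x) = -sqrt(C1 + x^2)
 u(x) = sqrt(C1 + x^2)


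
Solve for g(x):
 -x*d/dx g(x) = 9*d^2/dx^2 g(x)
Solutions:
 g(x) = C1 + C2*erf(sqrt(2)*x/6)


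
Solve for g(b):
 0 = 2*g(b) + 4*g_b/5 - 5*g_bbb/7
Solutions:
 g(b) = C1*exp(-21^(1/3)*b*(4*21^(1/3)/(sqrt(49281) + 225)^(1/3) + (sqrt(49281) + 225)^(1/3))/30)*sin(3^(1/6)*7^(1/3)*b*(-3^(2/3)*(sqrt(49281) + 225)^(1/3) + 12*7^(1/3)/(sqrt(49281) + 225)^(1/3))/30) + C2*exp(-21^(1/3)*b*(4*21^(1/3)/(sqrt(49281) + 225)^(1/3) + (sqrt(49281) + 225)^(1/3))/30)*cos(3^(1/6)*7^(1/3)*b*(-3^(2/3)*(sqrt(49281) + 225)^(1/3) + 12*7^(1/3)/(sqrt(49281) + 225)^(1/3))/30) + C3*exp(21^(1/3)*b*(4*21^(1/3)/(sqrt(49281) + 225)^(1/3) + (sqrt(49281) + 225)^(1/3))/15)


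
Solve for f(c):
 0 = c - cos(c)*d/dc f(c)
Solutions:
 f(c) = C1 + Integral(c/cos(c), c)


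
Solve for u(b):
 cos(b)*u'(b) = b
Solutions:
 u(b) = C1 + Integral(b/cos(b), b)


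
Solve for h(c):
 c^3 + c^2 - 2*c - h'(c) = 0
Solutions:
 h(c) = C1 + c^4/4 + c^3/3 - c^2


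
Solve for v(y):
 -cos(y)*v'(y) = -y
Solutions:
 v(y) = C1 + Integral(y/cos(y), y)


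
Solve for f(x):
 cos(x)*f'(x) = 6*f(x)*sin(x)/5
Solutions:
 f(x) = C1/cos(x)^(6/5)


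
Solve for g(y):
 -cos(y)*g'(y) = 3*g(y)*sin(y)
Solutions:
 g(y) = C1*cos(y)^3


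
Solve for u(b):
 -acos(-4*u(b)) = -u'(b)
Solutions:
 Integral(1/acos(-4*_y), (_y, u(b))) = C1 + b


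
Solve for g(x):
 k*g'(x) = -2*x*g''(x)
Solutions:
 g(x) = C1 + x^(1 - re(k)/2)*(C2*sin(log(x)*Abs(im(k))/2) + C3*cos(log(x)*im(k)/2))


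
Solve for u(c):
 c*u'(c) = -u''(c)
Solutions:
 u(c) = C1 + C2*erf(sqrt(2)*c/2)


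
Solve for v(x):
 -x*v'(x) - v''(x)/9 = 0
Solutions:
 v(x) = C1 + C2*erf(3*sqrt(2)*x/2)


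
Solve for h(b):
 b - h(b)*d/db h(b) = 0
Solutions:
 h(b) = -sqrt(C1 + b^2)
 h(b) = sqrt(C1 + b^2)


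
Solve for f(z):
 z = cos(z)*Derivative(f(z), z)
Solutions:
 f(z) = C1 + Integral(z/cos(z), z)


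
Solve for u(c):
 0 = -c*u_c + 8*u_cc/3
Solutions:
 u(c) = C1 + C2*erfi(sqrt(3)*c/4)


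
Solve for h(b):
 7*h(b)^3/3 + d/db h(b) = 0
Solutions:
 h(b) = -sqrt(6)*sqrt(-1/(C1 - 7*b))/2
 h(b) = sqrt(6)*sqrt(-1/(C1 - 7*b))/2


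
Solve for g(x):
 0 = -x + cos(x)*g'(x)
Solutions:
 g(x) = C1 + Integral(x/cos(x), x)


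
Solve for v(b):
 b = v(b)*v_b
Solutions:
 v(b) = -sqrt(C1 + b^2)
 v(b) = sqrt(C1 + b^2)


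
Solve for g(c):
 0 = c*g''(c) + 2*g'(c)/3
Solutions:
 g(c) = C1 + C2*c^(1/3)


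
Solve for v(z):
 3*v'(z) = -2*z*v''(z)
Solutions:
 v(z) = C1 + C2/sqrt(z)


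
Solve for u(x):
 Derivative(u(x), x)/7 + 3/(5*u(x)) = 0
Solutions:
 u(x) = -sqrt(C1 - 210*x)/5
 u(x) = sqrt(C1 - 210*x)/5


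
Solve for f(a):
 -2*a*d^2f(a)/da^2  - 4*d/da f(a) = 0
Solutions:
 f(a) = C1 + C2/a


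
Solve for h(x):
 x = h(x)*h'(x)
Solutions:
 h(x) = -sqrt(C1 + x^2)
 h(x) = sqrt(C1 + x^2)


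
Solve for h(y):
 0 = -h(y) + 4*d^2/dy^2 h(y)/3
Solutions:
 h(y) = C1*exp(-sqrt(3)*y/2) + C2*exp(sqrt(3)*y/2)


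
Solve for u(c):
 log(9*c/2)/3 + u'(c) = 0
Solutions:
 u(c) = C1 - c*log(c)/3 - 2*c*log(3)/3 + c*log(2)/3 + c/3


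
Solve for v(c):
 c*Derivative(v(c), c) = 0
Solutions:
 v(c) = C1


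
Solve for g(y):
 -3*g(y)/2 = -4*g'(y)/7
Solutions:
 g(y) = C1*exp(21*y/8)


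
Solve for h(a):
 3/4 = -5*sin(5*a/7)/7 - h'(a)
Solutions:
 h(a) = C1 - 3*a/4 + cos(5*a/7)


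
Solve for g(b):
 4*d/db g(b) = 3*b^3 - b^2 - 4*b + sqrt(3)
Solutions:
 g(b) = C1 + 3*b^4/16 - b^3/12 - b^2/2 + sqrt(3)*b/4


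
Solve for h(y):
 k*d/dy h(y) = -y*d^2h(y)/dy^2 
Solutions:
 h(y) = C1 + y^(1 - re(k))*(C2*sin(log(y)*Abs(im(k))) + C3*cos(log(y)*im(k)))


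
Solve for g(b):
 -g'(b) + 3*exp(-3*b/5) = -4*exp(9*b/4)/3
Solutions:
 g(b) = C1 + 16*exp(9*b/4)/27 - 5*exp(-3*b/5)


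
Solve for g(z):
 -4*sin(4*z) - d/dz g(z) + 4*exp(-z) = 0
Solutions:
 g(z) = C1 + cos(4*z) - 4*exp(-z)


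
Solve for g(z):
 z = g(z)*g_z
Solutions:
 g(z) = -sqrt(C1 + z^2)
 g(z) = sqrt(C1 + z^2)


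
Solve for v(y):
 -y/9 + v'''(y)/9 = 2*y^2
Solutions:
 v(y) = C1 + C2*y + C3*y^2 + 3*y^5/10 + y^4/24


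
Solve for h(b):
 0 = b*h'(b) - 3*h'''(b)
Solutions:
 h(b) = C1 + Integral(C2*airyai(3^(2/3)*b/3) + C3*airybi(3^(2/3)*b/3), b)


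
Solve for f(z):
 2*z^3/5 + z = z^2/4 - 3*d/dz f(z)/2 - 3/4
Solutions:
 f(z) = C1 - z^4/15 + z^3/18 - z^2/3 - z/2


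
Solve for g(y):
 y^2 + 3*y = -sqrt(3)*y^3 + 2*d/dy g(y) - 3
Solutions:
 g(y) = C1 + sqrt(3)*y^4/8 + y^3/6 + 3*y^2/4 + 3*y/2


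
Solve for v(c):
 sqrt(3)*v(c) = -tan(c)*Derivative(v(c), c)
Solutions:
 v(c) = C1/sin(c)^(sqrt(3))


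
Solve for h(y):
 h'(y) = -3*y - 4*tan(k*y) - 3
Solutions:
 h(y) = C1 - 3*y^2/2 - 3*y - 4*Piecewise((-log(cos(k*y))/k, Ne(k, 0)), (0, True))


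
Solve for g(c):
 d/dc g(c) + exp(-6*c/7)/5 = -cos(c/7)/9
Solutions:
 g(c) = C1 - 7*sin(c/7)/9 + 7*exp(-6*c/7)/30


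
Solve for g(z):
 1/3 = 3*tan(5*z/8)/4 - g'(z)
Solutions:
 g(z) = C1 - z/3 - 6*log(cos(5*z/8))/5


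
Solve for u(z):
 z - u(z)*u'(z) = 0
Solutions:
 u(z) = -sqrt(C1 + z^2)
 u(z) = sqrt(C1 + z^2)


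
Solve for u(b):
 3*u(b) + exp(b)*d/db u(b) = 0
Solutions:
 u(b) = C1*exp(3*exp(-b))


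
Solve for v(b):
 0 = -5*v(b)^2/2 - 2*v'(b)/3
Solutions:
 v(b) = 4/(C1 + 15*b)


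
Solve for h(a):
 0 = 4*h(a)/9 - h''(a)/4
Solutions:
 h(a) = C1*exp(-4*a/3) + C2*exp(4*a/3)


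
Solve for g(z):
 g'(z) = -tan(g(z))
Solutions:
 g(z) = pi - asin(C1*exp(-z))
 g(z) = asin(C1*exp(-z))


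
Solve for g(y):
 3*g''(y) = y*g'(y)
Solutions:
 g(y) = C1 + C2*erfi(sqrt(6)*y/6)


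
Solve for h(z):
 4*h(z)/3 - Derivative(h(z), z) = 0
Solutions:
 h(z) = C1*exp(4*z/3)


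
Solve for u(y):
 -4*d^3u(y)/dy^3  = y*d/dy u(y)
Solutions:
 u(y) = C1 + Integral(C2*airyai(-2^(1/3)*y/2) + C3*airybi(-2^(1/3)*y/2), y)


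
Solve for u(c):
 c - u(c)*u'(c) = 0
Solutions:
 u(c) = -sqrt(C1 + c^2)
 u(c) = sqrt(C1 + c^2)


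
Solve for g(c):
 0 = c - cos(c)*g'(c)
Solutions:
 g(c) = C1 + Integral(c/cos(c), c)


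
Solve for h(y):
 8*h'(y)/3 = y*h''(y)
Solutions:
 h(y) = C1 + C2*y^(11/3)


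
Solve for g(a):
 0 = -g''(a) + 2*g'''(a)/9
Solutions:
 g(a) = C1 + C2*a + C3*exp(9*a/2)


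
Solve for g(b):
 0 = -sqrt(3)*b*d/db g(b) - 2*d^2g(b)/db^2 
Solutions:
 g(b) = C1 + C2*erf(3^(1/4)*b/2)


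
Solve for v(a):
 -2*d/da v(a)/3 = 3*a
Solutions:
 v(a) = C1 - 9*a^2/4


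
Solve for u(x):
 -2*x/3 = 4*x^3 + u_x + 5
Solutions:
 u(x) = C1 - x^4 - x^2/3 - 5*x


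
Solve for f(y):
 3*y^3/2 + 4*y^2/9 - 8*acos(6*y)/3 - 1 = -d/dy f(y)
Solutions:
 f(y) = C1 - 3*y^4/8 - 4*y^3/27 + 8*y*acos(6*y)/3 + y - 4*sqrt(1 - 36*y^2)/9


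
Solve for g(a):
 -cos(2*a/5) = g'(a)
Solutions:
 g(a) = C1 - 5*sin(2*a/5)/2


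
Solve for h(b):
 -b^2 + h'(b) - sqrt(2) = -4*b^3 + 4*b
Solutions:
 h(b) = C1 - b^4 + b^3/3 + 2*b^2 + sqrt(2)*b


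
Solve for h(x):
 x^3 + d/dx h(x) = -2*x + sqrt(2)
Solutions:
 h(x) = C1 - x^4/4 - x^2 + sqrt(2)*x


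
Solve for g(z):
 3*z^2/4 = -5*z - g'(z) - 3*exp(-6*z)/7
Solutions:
 g(z) = C1 - z^3/4 - 5*z^2/2 + exp(-6*z)/14


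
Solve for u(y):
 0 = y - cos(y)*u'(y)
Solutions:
 u(y) = C1 + Integral(y/cos(y), y)


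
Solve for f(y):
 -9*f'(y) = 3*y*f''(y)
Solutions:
 f(y) = C1 + C2/y^2


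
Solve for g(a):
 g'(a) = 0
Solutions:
 g(a) = C1


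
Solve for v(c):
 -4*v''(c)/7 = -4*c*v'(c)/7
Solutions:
 v(c) = C1 + C2*erfi(sqrt(2)*c/2)


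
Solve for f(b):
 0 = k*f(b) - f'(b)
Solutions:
 f(b) = C1*exp(b*k)


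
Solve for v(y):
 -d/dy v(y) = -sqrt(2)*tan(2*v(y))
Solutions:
 v(y) = -asin(C1*exp(2*sqrt(2)*y))/2 + pi/2
 v(y) = asin(C1*exp(2*sqrt(2)*y))/2


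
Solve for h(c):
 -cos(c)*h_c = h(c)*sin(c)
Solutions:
 h(c) = C1*cos(c)


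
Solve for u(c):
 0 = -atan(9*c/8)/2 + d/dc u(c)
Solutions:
 u(c) = C1 + c*atan(9*c/8)/2 - 2*log(81*c^2 + 64)/9


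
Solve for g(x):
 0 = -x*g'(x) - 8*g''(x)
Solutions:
 g(x) = C1 + C2*erf(x/4)


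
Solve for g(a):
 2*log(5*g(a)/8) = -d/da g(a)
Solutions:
 -Integral(1/(-log(_y) - log(5) + 3*log(2)), (_y, g(a)))/2 = C1 - a


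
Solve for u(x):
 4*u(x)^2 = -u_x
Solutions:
 u(x) = 1/(C1 + 4*x)


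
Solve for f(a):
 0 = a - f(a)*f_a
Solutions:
 f(a) = -sqrt(C1 + a^2)
 f(a) = sqrt(C1 + a^2)


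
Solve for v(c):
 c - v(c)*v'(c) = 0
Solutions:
 v(c) = -sqrt(C1 + c^2)
 v(c) = sqrt(C1 + c^2)


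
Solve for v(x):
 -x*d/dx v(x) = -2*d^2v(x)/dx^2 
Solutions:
 v(x) = C1 + C2*erfi(x/2)


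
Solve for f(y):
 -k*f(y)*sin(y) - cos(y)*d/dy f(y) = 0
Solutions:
 f(y) = C1*exp(k*log(cos(y)))


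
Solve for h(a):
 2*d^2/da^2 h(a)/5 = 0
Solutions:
 h(a) = C1 + C2*a


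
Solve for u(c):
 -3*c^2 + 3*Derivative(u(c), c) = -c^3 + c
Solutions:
 u(c) = C1 - c^4/12 + c^3/3 + c^2/6


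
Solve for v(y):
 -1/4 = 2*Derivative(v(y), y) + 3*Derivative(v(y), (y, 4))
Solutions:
 v(y) = C1 + C4*exp(-2^(1/3)*3^(2/3)*y/3) - y/8 + (C2*sin(2^(1/3)*3^(1/6)*y/2) + C3*cos(2^(1/3)*3^(1/6)*y/2))*exp(2^(1/3)*3^(2/3)*y/6)


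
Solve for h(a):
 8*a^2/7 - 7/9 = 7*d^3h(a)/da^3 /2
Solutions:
 h(a) = C1 + C2*a + C3*a^2 + 4*a^5/735 - a^3/27


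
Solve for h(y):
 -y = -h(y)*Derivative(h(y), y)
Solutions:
 h(y) = -sqrt(C1 + y^2)
 h(y) = sqrt(C1 + y^2)


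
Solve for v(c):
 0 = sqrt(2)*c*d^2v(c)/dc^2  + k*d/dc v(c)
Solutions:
 v(c) = C1 + c^(-sqrt(2)*re(k)/2 + 1)*(C2*sin(sqrt(2)*log(c)*Abs(im(k))/2) + C3*cos(sqrt(2)*log(c)*im(k)/2))


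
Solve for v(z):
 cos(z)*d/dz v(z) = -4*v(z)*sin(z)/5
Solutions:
 v(z) = C1*cos(z)^(4/5)


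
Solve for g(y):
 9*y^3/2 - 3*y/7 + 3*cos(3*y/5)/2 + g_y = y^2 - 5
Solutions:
 g(y) = C1 - 9*y^4/8 + y^3/3 + 3*y^2/14 - 5*y - 5*sin(3*y/5)/2


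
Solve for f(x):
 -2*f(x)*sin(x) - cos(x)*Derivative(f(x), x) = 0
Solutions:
 f(x) = C1*cos(x)^2


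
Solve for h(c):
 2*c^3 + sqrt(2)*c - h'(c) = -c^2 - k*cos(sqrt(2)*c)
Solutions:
 h(c) = C1 + c^4/2 + c^3/3 + sqrt(2)*c^2/2 + sqrt(2)*k*sin(sqrt(2)*c)/2


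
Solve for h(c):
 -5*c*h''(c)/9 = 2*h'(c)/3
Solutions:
 h(c) = C1 + C2/c^(1/5)


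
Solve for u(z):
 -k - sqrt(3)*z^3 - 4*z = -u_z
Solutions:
 u(z) = C1 + k*z + sqrt(3)*z^4/4 + 2*z^2


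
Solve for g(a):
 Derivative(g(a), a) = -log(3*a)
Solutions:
 g(a) = C1 - a*log(a) - a*log(3) + a


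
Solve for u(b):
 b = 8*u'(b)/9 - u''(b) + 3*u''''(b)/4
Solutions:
 u(b) = C1 + C2*exp(b*((sqrt(3) + 2)^(-1/3) + (sqrt(3) + 2)^(1/3))/3)*sin(sqrt(3)*b*(-(sqrt(3) + 2)^(1/3) + (sqrt(3) + 2)^(-1/3))/3) + C3*exp(b*((sqrt(3) + 2)^(-1/3) + (sqrt(3) + 2)^(1/3))/3)*cos(sqrt(3)*b*(-(sqrt(3) + 2)^(1/3) + (sqrt(3) + 2)^(-1/3))/3) + C4*exp(-2*b*((sqrt(3) + 2)^(-1/3) + (sqrt(3) + 2)^(1/3))/3) + 9*b^2/16 + 81*b/64


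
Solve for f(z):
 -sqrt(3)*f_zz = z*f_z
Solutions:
 f(z) = C1 + C2*erf(sqrt(2)*3^(3/4)*z/6)


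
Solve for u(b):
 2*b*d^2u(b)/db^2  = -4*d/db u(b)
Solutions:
 u(b) = C1 + C2/b


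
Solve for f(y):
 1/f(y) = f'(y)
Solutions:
 f(y) = -sqrt(C1 + 2*y)
 f(y) = sqrt(C1 + 2*y)


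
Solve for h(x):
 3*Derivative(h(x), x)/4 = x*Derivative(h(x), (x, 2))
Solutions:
 h(x) = C1 + C2*x^(7/4)


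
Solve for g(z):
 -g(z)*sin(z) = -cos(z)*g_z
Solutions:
 g(z) = C1/cos(z)


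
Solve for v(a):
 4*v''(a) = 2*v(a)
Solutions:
 v(a) = C1*exp(-sqrt(2)*a/2) + C2*exp(sqrt(2)*a/2)


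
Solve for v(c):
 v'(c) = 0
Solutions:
 v(c) = C1


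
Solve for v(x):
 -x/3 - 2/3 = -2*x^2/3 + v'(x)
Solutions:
 v(x) = C1 + 2*x^3/9 - x^2/6 - 2*x/3


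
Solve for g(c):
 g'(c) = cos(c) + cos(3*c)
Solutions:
 g(c) = C1 + sin(c) + sin(3*c)/3


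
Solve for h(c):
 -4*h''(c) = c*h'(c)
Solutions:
 h(c) = C1 + C2*erf(sqrt(2)*c/4)


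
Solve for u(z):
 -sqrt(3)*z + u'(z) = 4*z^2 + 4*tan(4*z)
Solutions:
 u(z) = C1 + 4*z^3/3 + sqrt(3)*z^2/2 - log(cos(4*z))


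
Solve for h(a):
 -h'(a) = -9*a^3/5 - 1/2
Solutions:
 h(a) = C1 + 9*a^4/20 + a/2


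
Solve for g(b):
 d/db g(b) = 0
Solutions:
 g(b) = C1


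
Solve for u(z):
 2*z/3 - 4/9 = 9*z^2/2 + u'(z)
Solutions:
 u(z) = C1 - 3*z^3/2 + z^2/3 - 4*z/9


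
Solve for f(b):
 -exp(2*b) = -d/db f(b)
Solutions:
 f(b) = C1 + exp(2*b)/2


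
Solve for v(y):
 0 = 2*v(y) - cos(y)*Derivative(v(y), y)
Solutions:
 v(y) = C1*(sin(y) + 1)/(sin(y) - 1)


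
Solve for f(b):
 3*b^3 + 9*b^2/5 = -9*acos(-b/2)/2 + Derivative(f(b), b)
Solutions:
 f(b) = C1 + 3*b^4/4 + 3*b^3/5 + 9*b*acos(-b/2)/2 + 9*sqrt(4 - b^2)/2


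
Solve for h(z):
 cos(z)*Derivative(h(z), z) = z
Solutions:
 h(z) = C1 + Integral(z/cos(z), z)


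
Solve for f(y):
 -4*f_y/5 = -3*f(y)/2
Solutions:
 f(y) = C1*exp(15*y/8)


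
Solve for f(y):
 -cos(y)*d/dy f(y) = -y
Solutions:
 f(y) = C1 + Integral(y/cos(y), y)


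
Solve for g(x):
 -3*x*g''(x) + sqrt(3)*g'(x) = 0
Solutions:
 g(x) = C1 + C2*x^(sqrt(3)/3 + 1)


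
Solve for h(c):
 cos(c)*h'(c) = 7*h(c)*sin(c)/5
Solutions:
 h(c) = C1/cos(c)^(7/5)


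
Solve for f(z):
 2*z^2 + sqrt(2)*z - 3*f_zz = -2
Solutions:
 f(z) = C1 + C2*z + z^4/18 + sqrt(2)*z^3/18 + z^2/3


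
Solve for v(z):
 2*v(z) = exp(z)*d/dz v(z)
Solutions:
 v(z) = C1*exp(-2*exp(-z))


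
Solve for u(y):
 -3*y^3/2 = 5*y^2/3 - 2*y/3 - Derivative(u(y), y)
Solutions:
 u(y) = C1 + 3*y^4/8 + 5*y^3/9 - y^2/3


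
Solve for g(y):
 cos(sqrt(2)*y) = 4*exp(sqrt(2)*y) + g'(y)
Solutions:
 g(y) = C1 - 2*sqrt(2)*exp(sqrt(2)*y) + sqrt(2)*sin(sqrt(2)*y)/2


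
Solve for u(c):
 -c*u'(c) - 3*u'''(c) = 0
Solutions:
 u(c) = C1 + Integral(C2*airyai(-3^(2/3)*c/3) + C3*airybi(-3^(2/3)*c/3), c)


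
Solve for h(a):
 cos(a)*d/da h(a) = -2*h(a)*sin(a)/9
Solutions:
 h(a) = C1*cos(a)^(2/9)


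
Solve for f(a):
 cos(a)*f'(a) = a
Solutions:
 f(a) = C1 + Integral(a/cos(a), a)


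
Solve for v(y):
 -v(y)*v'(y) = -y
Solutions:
 v(y) = -sqrt(C1 + y^2)
 v(y) = sqrt(C1 + y^2)


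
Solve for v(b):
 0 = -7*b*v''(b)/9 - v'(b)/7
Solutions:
 v(b) = C1 + C2*b^(40/49)


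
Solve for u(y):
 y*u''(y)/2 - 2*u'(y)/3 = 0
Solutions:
 u(y) = C1 + C2*y^(7/3)


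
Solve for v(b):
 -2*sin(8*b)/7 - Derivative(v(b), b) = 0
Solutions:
 v(b) = C1 + cos(8*b)/28


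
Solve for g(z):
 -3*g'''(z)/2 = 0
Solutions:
 g(z) = C1 + C2*z + C3*z^2


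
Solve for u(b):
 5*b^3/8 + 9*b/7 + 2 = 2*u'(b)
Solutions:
 u(b) = C1 + 5*b^4/64 + 9*b^2/28 + b


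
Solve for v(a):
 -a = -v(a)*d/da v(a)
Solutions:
 v(a) = -sqrt(C1 + a^2)
 v(a) = sqrt(C1 + a^2)


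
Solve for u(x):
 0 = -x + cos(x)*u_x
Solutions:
 u(x) = C1 + Integral(x/cos(x), x)


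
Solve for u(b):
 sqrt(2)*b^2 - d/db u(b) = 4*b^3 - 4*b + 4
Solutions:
 u(b) = C1 - b^4 + sqrt(2)*b^3/3 + 2*b^2 - 4*b


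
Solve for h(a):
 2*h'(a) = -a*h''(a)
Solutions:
 h(a) = C1 + C2/a


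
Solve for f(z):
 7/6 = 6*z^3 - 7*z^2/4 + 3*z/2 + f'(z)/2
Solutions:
 f(z) = C1 - 3*z^4 + 7*z^3/6 - 3*z^2/2 + 7*z/3


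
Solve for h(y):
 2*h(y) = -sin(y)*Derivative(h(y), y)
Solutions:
 h(y) = C1*(cos(y) + 1)/(cos(y) - 1)


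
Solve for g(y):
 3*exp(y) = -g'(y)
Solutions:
 g(y) = C1 - 3*exp(y)


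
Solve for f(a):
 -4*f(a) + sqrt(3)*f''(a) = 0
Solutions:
 f(a) = C1*exp(-2*3^(3/4)*a/3) + C2*exp(2*3^(3/4)*a/3)


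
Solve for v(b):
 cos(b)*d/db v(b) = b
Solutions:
 v(b) = C1 + Integral(b/cos(b), b)


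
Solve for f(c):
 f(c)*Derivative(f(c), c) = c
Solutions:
 f(c) = -sqrt(C1 + c^2)
 f(c) = sqrt(C1 + c^2)


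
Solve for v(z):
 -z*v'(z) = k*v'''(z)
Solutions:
 v(z) = C1 + Integral(C2*airyai(z*(-1/k)^(1/3)) + C3*airybi(z*(-1/k)^(1/3)), z)


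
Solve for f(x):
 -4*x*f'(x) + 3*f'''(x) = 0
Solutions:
 f(x) = C1 + Integral(C2*airyai(6^(2/3)*x/3) + C3*airybi(6^(2/3)*x/3), x)


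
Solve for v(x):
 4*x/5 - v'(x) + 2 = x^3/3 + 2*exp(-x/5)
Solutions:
 v(x) = C1 - x^4/12 + 2*x^2/5 + 2*x + 10*exp(-x/5)


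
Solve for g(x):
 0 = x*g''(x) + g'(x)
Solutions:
 g(x) = C1 + C2*log(x)


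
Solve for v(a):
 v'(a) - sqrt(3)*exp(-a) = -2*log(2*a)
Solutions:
 v(a) = C1 - 2*a*log(a) + 2*a*(1 - log(2)) - sqrt(3)*exp(-a)


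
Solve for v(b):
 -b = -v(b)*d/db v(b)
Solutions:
 v(b) = -sqrt(C1 + b^2)
 v(b) = sqrt(C1 + b^2)


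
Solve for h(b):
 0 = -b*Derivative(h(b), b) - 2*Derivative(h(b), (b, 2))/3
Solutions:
 h(b) = C1 + C2*erf(sqrt(3)*b/2)


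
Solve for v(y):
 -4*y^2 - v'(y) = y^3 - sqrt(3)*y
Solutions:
 v(y) = C1 - y^4/4 - 4*y^3/3 + sqrt(3)*y^2/2


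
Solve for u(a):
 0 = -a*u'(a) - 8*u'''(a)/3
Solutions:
 u(a) = C1 + Integral(C2*airyai(-3^(1/3)*a/2) + C3*airybi(-3^(1/3)*a/2), a)


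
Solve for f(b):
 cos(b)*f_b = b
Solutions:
 f(b) = C1 + Integral(b/cos(b), b)


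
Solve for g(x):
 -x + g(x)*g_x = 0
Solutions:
 g(x) = -sqrt(C1 + x^2)
 g(x) = sqrt(C1 + x^2)


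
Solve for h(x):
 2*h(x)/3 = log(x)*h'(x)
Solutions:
 h(x) = C1*exp(2*li(x)/3)


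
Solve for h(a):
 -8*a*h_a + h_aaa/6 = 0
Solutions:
 h(a) = C1 + Integral(C2*airyai(2*6^(1/3)*a) + C3*airybi(2*6^(1/3)*a), a)


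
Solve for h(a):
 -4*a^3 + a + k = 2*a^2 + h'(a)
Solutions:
 h(a) = C1 - a^4 - 2*a^3/3 + a^2/2 + a*k


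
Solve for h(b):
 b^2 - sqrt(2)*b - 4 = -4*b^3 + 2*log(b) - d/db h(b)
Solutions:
 h(b) = C1 - b^4 - b^3/3 + sqrt(2)*b^2/2 + 2*b*log(b) + 2*b


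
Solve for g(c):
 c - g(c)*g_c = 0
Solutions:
 g(c) = -sqrt(C1 + c^2)
 g(c) = sqrt(C1 + c^2)


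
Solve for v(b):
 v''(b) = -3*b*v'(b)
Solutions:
 v(b) = C1 + C2*erf(sqrt(6)*b/2)


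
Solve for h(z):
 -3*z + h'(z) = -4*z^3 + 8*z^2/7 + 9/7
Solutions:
 h(z) = C1 - z^4 + 8*z^3/21 + 3*z^2/2 + 9*z/7


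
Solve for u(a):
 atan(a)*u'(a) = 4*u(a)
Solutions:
 u(a) = C1*exp(4*Integral(1/atan(a), a))


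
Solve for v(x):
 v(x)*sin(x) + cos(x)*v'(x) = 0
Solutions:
 v(x) = C1*cos(x)


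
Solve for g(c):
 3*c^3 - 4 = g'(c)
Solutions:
 g(c) = C1 + 3*c^4/4 - 4*c


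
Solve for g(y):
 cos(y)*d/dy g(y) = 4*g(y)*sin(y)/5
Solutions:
 g(y) = C1/cos(y)^(4/5)


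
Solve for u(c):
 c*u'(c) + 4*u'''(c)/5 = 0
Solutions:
 u(c) = C1 + Integral(C2*airyai(-10^(1/3)*c/2) + C3*airybi(-10^(1/3)*c/2), c)


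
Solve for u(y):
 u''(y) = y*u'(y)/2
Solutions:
 u(y) = C1 + C2*erfi(y/2)


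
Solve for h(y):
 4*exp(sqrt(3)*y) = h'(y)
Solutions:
 h(y) = C1 + 4*sqrt(3)*exp(sqrt(3)*y)/3


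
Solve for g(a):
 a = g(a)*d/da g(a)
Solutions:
 g(a) = -sqrt(C1 + a^2)
 g(a) = sqrt(C1 + a^2)


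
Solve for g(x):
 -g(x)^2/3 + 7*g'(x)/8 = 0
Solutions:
 g(x) = -21/(C1 + 8*x)


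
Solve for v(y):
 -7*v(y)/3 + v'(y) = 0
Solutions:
 v(y) = C1*exp(7*y/3)


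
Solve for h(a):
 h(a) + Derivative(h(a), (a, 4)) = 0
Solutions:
 h(a) = (C1*sin(sqrt(2)*a/2) + C2*cos(sqrt(2)*a/2))*exp(-sqrt(2)*a/2) + (C3*sin(sqrt(2)*a/2) + C4*cos(sqrt(2)*a/2))*exp(sqrt(2)*a/2)


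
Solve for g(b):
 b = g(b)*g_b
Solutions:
 g(b) = -sqrt(C1 + b^2)
 g(b) = sqrt(C1 + b^2)


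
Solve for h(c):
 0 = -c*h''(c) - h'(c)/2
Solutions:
 h(c) = C1 + C2*sqrt(c)


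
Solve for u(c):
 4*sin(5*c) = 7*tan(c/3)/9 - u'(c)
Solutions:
 u(c) = C1 - 7*log(cos(c/3))/3 + 4*cos(5*c)/5


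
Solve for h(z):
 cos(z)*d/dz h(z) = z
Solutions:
 h(z) = C1 + Integral(z/cos(z), z)


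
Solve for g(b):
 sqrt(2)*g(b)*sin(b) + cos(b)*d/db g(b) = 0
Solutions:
 g(b) = C1*cos(b)^(sqrt(2))


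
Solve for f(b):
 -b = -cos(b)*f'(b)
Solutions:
 f(b) = C1 + Integral(b/cos(b), b)


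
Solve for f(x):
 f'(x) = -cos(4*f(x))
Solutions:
 f(x) = -asin((C1 + exp(8*x))/(C1 - exp(8*x)))/4 + pi/4
 f(x) = asin((C1 + exp(8*x))/(C1 - exp(8*x)))/4


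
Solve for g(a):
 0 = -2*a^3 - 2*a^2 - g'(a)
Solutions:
 g(a) = C1 - a^4/2 - 2*a^3/3


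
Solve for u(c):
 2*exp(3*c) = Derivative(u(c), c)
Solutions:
 u(c) = C1 + 2*exp(3*c)/3


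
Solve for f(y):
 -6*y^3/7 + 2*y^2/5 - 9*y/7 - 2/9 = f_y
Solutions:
 f(y) = C1 - 3*y^4/14 + 2*y^3/15 - 9*y^2/14 - 2*y/9


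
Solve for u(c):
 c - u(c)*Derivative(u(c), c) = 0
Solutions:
 u(c) = -sqrt(C1 + c^2)
 u(c) = sqrt(C1 + c^2)


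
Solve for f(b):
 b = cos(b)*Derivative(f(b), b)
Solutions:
 f(b) = C1 + Integral(b/cos(b), b)


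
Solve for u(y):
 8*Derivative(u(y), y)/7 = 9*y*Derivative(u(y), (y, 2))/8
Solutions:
 u(y) = C1 + C2*y^(127/63)
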